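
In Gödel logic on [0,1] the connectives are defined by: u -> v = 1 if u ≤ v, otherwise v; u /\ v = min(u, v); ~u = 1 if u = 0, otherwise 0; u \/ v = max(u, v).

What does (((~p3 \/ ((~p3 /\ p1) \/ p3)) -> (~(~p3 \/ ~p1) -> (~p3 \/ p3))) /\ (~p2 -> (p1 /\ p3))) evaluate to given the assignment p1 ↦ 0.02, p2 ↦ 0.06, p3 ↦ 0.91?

1.00

~p3: Gödel ¬ of 0.91 = 0 (operand ≠ 0)
~p3: Gödel ¬ of 0.91 = 0 (operand ≠ 0)
(~p3 /\ p1) = min(0, 0.02) = 0
((~p3 /\ p1) \/ p3) = max(0, 0.91) = 0.91
(~p3 \/ ((~p3 /\ p1) \/ p3)) = max(0, 0.91) = 0.91
~p3: Gödel ¬ of 0.91 = 0 (operand ≠ 0)
~p1: Gödel ¬ of 0.02 = 0 (operand ≠ 0)
(~p3 \/ ~p1) = max(0, 0) = 0
~(~p3 \/ ~p1): Gödel ¬ of 0 = 1 (operand is 0)
~p3: Gödel ¬ of 0.91 = 0 (operand ≠ 0)
(~p3 \/ p3) = max(0, 0.91) = 0.91
(~(~p3 \/ ~p1) -> (~p3 \/ p3)): 1 > 0.91, so result = 0.91
((~p3 \/ ((~p3 /\ p1) \/ p3)) -> (~(~p3 \/ ~p1) -> (~p3 \/ p3))): 0.91 ≤ 0.91, so result = 1
~p2: Gödel ¬ of 0.06 = 0 (operand ≠ 0)
(p1 /\ p3) = min(0.02, 0.91) = 0.02
(~p2 -> (p1 /\ p3)): 0 ≤ 0.02, so result = 1
(((~p3 \/ ((~p3 /\ p1) \/ p3)) -> (~(~p3 \/ ~p1) -> (~p3 \/ p3))) /\ (~p2 -> (p1 /\ p3))) = min(1, 1) = 1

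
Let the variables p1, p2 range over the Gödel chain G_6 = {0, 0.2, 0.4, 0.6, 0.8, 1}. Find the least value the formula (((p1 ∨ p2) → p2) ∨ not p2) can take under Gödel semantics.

0.20

The minimum is attained at p1 = 0.4, p2 = 0.2:
  (p1 ∨ p2) = max(0.4, 0.2) = 0.4
  ((p1 ∨ p2) → p2): 0.4 > 0.2, so result = 0.2
  not p2: Gödel ¬ of 0.2 = 0 (operand ≠ 0)
  (((p1 ∨ p2) → p2) ∨ not p2) = max(0.2, 0) = 0.2
Checking all 36 assignments confirms none give a value below 0.20.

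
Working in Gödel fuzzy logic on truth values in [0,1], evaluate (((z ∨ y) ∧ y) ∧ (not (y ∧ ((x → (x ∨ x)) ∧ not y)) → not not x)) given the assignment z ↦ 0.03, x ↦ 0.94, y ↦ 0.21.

0.21

(z ∨ y) = max(0.03, 0.21) = 0.21
((z ∨ y) ∧ y) = min(0.21, 0.21) = 0.21
(x ∨ x) = max(0.94, 0.94) = 0.94
(x → (x ∨ x)): 0.94 ≤ 0.94, so result = 1
not y: Gödel ¬ of 0.21 = 0 (operand ≠ 0)
((x → (x ∨ x)) ∧ not y) = min(1, 0) = 0
(y ∧ ((x → (x ∨ x)) ∧ not y)) = min(0.21, 0) = 0
not (y ∧ ((x → (x ∨ x)) ∧ not y)): Gödel ¬ of 0 = 1 (operand is 0)
not x: Gödel ¬ of 0.94 = 0 (operand ≠ 0)
not not x: Gödel ¬ of 0 = 1 (operand is 0)
(not (y ∧ ((x → (x ∨ x)) ∧ not y)) → not not x): 1 ≤ 1, so result = 1
(((z ∨ y) ∧ y) ∧ (not (y ∧ ((x → (x ∨ x)) ∧ not y)) → not not x)) = min(0.21, 1) = 0.21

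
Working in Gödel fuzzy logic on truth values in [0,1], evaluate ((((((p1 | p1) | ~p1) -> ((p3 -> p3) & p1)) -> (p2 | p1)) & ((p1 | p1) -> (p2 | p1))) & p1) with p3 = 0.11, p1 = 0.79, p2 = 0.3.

0.79

(p1 | p1) = max(0.79, 0.79) = 0.79
~p1: Gödel ¬ of 0.79 = 0 (operand ≠ 0)
((p1 | p1) | ~p1) = max(0.79, 0) = 0.79
(p3 -> p3): 0.11 ≤ 0.11, so result = 1
((p3 -> p3) & p1) = min(1, 0.79) = 0.79
(((p1 | p1) | ~p1) -> ((p3 -> p3) & p1)): 0.79 ≤ 0.79, so result = 1
(p2 | p1) = max(0.3, 0.79) = 0.79
((((p1 | p1) | ~p1) -> ((p3 -> p3) & p1)) -> (p2 | p1)): 1 > 0.79, so result = 0.79
(p1 | p1) = max(0.79, 0.79) = 0.79
(p2 | p1) = max(0.3, 0.79) = 0.79
((p1 | p1) -> (p2 | p1)): 0.79 ≤ 0.79, so result = 1
(((((p1 | p1) | ~p1) -> ((p3 -> p3) & p1)) -> (p2 | p1)) & ((p1 | p1) -> (p2 | p1))) = min(0.79, 1) = 0.79
((((((p1 | p1) | ~p1) -> ((p3 -> p3) & p1)) -> (p2 | p1)) & ((p1 | p1) -> (p2 | p1))) & p1) = min(0.79, 0.79) = 0.79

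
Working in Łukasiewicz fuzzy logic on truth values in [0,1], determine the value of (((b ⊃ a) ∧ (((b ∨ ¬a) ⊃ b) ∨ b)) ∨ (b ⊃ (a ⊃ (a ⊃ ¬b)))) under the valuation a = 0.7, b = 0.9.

0.80

(b ⊃ a): min(1, 1 − 0.9 + 0.7) = 0.8
¬a: Łukasiewicz ¬ gives 1 − 0.7 = 0.3
(b ∨ ¬a) = max(0.9, 0.3) = 0.9
((b ∨ ¬a) ⊃ b): min(1, 1 − 0.9 + 0.9) = 1
(((b ∨ ¬a) ⊃ b) ∨ b) = max(1, 0.9) = 1
((b ⊃ a) ∧ (((b ∨ ¬a) ⊃ b) ∨ b)) = min(0.8, 1) = 0.8
¬b: Łukasiewicz ¬ gives 1 − 0.9 = 0.1
(a ⊃ ¬b): min(1, 1 − 0.7 + 0.1) = 0.4
(a ⊃ (a ⊃ ¬b)): min(1, 1 − 0.7 + 0.4) = 0.7
(b ⊃ (a ⊃ (a ⊃ ¬b))): min(1, 1 − 0.9 + 0.7) = 0.8
(((b ⊃ a) ∧ (((b ∨ ¬a) ⊃ b) ∨ b)) ∨ (b ⊃ (a ⊃ (a ⊃ ¬b)))) = max(0.8, 0.8) = 0.8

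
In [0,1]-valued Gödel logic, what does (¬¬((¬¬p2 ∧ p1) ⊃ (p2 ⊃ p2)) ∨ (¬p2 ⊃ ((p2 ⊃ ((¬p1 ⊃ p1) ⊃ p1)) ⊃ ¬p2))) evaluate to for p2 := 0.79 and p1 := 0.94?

1.00

¬p2: Gödel ¬ of 0.79 = 0 (operand ≠ 0)
¬¬p2: Gödel ¬ of 0 = 1 (operand is 0)
(¬¬p2 ∧ p1) = min(1, 0.94) = 0.94
(p2 ⊃ p2): 0.79 ≤ 0.79, so result = 1
((¬¬p2 ∧ p1) ⊃ (p2 ⊃ p2)): 0.94 ≤ 1, so result = 1
¬((¬¬p2 ∧ p1) ⊃ (p2 ⊃ p2)): Gödel ¬ of 1 = 0 (operand ≠ 0)
¬¬((¬¬p2 ∧ p1) ⊃ (p2 ⊃ p2)): Gödel ¬ of 0 = 1 (operand is 0)
¬p2: Gödel ¬ of 0.79 = 0 (operand ≠ 0)
¬p1: Gödel ¬ of 0.94 = 0 (operand ≠ 0)
(¬p1 ⊃ p1): 0 ≤ 0.94, so result = 1
((¬p1 ⊃ p1) ⊃ p1): 1 > 0.94, so result = 0.94
(p2 ⊃ ((¬p1 ⊃ p1) ⊃ p1)): 0.79 ≤ 0.94, so result = 1
¬p2: Gödel ¬ of 0.79 = 0 (operand ≠ 0)
((p2 ⊃ ((¬p1 ⊃ p1) ⊃ p1)) ⊃ ¬p2): 1 > 0, so result = 0
(¬p2 ⊃ ((p2 ⊃ ((¬p1 ⊃ p1) ⊃ p1)) ⊃ ¬p2)): 0 ≤ 0, so result = 1
(¬¬((¬¬p2 ∧ p1) ⊃ (p2 ⊃ p2)) ∨ (¬p2 ⊃ ((p2 ⊃ ((¬p1 ⊃ p1) ⊃ p1)) ⊃ ¬p2))) = max(1, 1) = 1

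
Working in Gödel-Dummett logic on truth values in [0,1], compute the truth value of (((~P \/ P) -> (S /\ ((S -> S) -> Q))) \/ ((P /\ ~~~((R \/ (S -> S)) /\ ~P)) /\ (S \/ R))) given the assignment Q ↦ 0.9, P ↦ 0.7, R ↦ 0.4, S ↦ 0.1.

0.40

~P: Gödel ¬ of 0.7 = 0 (operand ≠ 0)
(~P \/ P) = max(0, 0.7) = 0.7
(S -> S): 0.1 ≤ 0.1, so result = 1
((S -> S) -> Q): 1 > 0.9, so result = 0.9
(S /\ ((S -> S) -> Q)) = min(0.1, 0.9) = 0.1
((~P \/ P) -> (S /\ ((S -> S) -> Q))): 0.7 > 0.1, so result = 0.1
(S -> S): 0.1 ≤ 0.1, so result = 1
(R \/ (S -> S)) = max(0.4, 1) = 1
~P: Gödel ¬ of 0.7 = 0 (operand ≠ 0)
((R \/ (S -> S)) /\ ~P) = min(1, 0) = 0
~((R \/ (S -> S)) /\ ~P): Gödel ¬ of 0 = 1 (operand is 0)
~~((R \/ (S -> S)) /\ ~P): Gödel ¬ of 1 = 0 (operand ≠ 0)
~~~((R \/ (S -> S)) /\ ~P): Gödel ¬ of 0 = 1 (operand is 0)
(P /\ ~~~((R \/ (S -> S)) /\ ~P)) = min(0.7, 1) = 0.7
(S \/ R) = max(0.1, 0.4) = 0.4
((P /\ ~~~((R \/ (S -> S)) /\ ~P)) /\ (S \/ R)) = min(0.7, 0.4) = 0.4
(((~P \/ P) -> (S /\ ((S -> S) -> Q))) \/ ((P /\ ~~~((R \/ (S -> S)) /\ ~P)) /\ (S \/ R))) = max(0.1, 0.4) = 0.4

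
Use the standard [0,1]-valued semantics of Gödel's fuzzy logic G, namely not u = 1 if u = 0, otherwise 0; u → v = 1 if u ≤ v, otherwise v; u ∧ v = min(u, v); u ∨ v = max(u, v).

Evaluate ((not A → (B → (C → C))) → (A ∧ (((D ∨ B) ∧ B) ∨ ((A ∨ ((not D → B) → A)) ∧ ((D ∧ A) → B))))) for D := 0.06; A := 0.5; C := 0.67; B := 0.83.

not A: Gödel ¬ of 0.5 = 0 (operand ≠ 0)
(C → C): 0.67 ≤ 0.67, so result = 1
(B → (C → C)): 0.83 ≤ 1, so result = 1
(not A → (B → (C → C))): 0 ≤ 1, so result = 1
(D ∨ B) = max(0.06, 0.83) = 0.83
((D ∨ B) ∧ B) = min(0.83, 0.83) = 0.83
not D: Gödel ¬ of 0.06 = 0 (operand ≠ 0)
(not D → B): 0 ≤ 0.83, so result = 1
((not D → B) → A): 1 > 0.5, so result = 0.5
(A ∨ ((not D → B) → A)) = max(0.5, 0.5) = 0.5
(D ∧ A) = min(0.06, 0.5) = 0.06
((D ∧ A) → B): 0.06 ≤ 0.83, so result = 1
((A ∨ ((not D → B) → A)) ∧ ((D ∧ A) → B)) = min(0.5, 1) = 0.5
(((D ∨ B) ∧ B) ∨ ((A ∨ ((not D → B) → A)) ∧ ((D ∧ A) → B))) = max(0.83, 0.5) = 0.83
(A ∧ (((D ∨ B) ∧ B) ∨ ((A ∨ ((not D → B) → A)) ∧ ((D ∧ A) → B)))) = min(0.5, 0.83) = 0.5
((not A → (B → (C → C))) → (A ∧ (((D ∨ B) ∧ B) ∨ ((A ∨ ((not D → B) → A)) ∧ ((D ∧ A) → B))))): 1 > 0.5, so result = 0.5

0.50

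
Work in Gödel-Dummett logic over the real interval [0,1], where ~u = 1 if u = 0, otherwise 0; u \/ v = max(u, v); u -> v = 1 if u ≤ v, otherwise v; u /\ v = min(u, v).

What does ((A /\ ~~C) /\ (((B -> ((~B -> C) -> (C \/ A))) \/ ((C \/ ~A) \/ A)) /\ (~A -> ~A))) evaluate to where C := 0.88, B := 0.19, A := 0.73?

0.73

~C: Gödel ¬ of 0.88 = 0 (operand ≠ 0)
~~C: Gödel ¬ of 0 = 1 (operand is 0)
(A /\ ~~C) = min(0.73, 1) = 0.73
~B: Gödel ¬ of 0.19 = 0 (operand ≠ 0)
(~B -> C): 0 ≤ 0.88, so result = 1
(C \/ A) = max(0.88, 0.73) = 0.88
((~B -> C) -> (C \/ A)): 1 > 0.88, so result = 0.88
(B -> ((~B -> C) -> (C \/ A))): 0.19 ≤ 0.88, so result = 1
~A: Gödel ¬ of 0.73 = 0 (operand ≠ 0)
(C \/ ~A) = max(0.88, 0) = 0.88
((C \/ ~A) \/ A) = max(0.88, 0.73) = 0.88
((B -> ((~B -> C) -> (C \/ A))) \/ ((C \/ ~A) \/ A)) = max(1, 0.88) = 1
~A: Gödel ¬ of 0.73 = 0 (operand ≠ 0)
~A: Gödel ¬ of 0.73 = 0 (operand ≠ 0)
(~A -> ~A): 0 ≤ 0, so result = 1
(((B -> ((~B -> C) -> (C \/ A))) \/ ((C \/ ~A) \/ A)) /\ (~A -> ~A)) = min(1, 1) = 1
((A /\ ~~C) /\ (((B -> ((~B -> C) -> (C \/ A))) \/ ((C \/ ~A) \/ A)) /\ (~A -> ~A))) = min(0.73, 1) = 0.73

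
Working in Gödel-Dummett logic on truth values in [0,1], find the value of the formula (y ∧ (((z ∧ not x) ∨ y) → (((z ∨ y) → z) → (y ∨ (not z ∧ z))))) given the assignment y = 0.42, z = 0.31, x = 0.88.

not x: Gödel ¬ of 0.88 = 0 (operand ≠ 0)
(z ∧ not x) = min(0.31, 0) = 0
((z ∧ not x) ∨ y) = max(0, 0.42) = 0.42
(z ∨ y) = max(0.31, 0.42) = 0.42
((z ∨ y) → z): 0.42 > 0.31, so result = 0.31
not z: Gödel ¬ of 0.31 = 0 (operand ≠ 0)
(not z ∧ z) = min(0, 0.31) = 0
(y ∨ (not z ∧ z)) = max(0.42, 0) = 0.42
(((z ∨ y) → z) → (y ∨ (not z ∧ z))): 0.31 ≤ 0.42, so result = 1
(((z ∧ not x) ∨ y) → (((z ∨ y) → z) → (y ∨ (not z ∧ z)))): 0.42 ≤ 1, so result = 1
(y ∧ (((z ∧ not x) ∨ y) → (((z ∨ y) → z) → (y ∨ (not z ∧ z))))) = min(0.42, 1) = 0.42

0.42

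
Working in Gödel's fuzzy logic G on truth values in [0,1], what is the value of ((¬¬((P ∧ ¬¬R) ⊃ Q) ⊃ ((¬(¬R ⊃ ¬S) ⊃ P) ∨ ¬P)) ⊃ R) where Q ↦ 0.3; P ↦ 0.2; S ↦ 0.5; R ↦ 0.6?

0.60

¬R: Gödel ¬ of 0.6 = 0 (operand ≠ 0)
¬¬R: Gödel ¬ of 0 = 1 (operand is 0)
(P ∧ ¬¬R) = min(0.2, 1) = 0.2
((P ∧ ¬¬R) ⊃ Q): 0.2 ≤ 0.3, so result = 1
¬((P ∧ ¬¬R) ⊃ Q): Gödel ¬ of 1 = 0 (operand ≠ 0)
¬¬((P ∧ ¬¬R) ⊃ Q): Gödel ¬ of 0 = 1 (operand is 0)
¬R: Gödel ¬ of 0.6 = 0 (operand ≠ 0)
¬S: Gödel ¬ of 0.5 = 0 (operand ≠ 0)
(¬R ⊃ ¬S): 0 ≤ 0, so result = 1
¬(¬R ⊃ ¬S): Gödel ¬ of 1 = 0 (operand ≠ 0)
(¬(¬R ⊃ ¬S) ⊃ P): 0 ≤ 0.2, so result = 1
¬P: Gödel ¬ of 0.2 = 0 (operand ≠ 0)
((¬(¬R ⊃ ¬S) ⊃ P) ∨ ¬P) = max(1, 0) = 1
(¬¬((P ∧ ¬¬R) ⊃ Q) ⊃ ((¬(¬R ⊃ ¬S) ⊃ P) ∨ ¬P)): 1 ≤ 1, so result = 1
((¬¬((P ∧ ¬¬R) ⊃ Q) ⊃ ((¬(¬R ⊃ ¬S) ⊃ P) ∨ ¬P)) ⊃ R): 1 > 0.6, so result = 0.6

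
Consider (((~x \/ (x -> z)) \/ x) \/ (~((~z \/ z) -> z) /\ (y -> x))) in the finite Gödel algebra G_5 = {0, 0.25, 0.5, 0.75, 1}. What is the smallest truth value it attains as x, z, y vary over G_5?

0.25

The minimum is attained at x = 0.25, z = 0, y = 0.5:
  ~x: Gödel ¬ of 0.25 = 0 (operand ≠ 0)
  (x -> z): 0.25 > 0, so result = 0
  (~x \/ (x -> z)) = max(0, 0) = 0
  ((~x \/ (x -> z)) \/ x) = max(0, 0.25) = 0.25
  ~z: Gödel ¬ of 0 = 1 (operand is 0)
  (~z \/ z) = max(1, 0) = 1
  ((~z \/ z) -> z): 1 > 0, so result = 0
  ~((~z \/ z) -> z): Gödel ¬ of 0 = 1 (operand is 0)
  (y -> x): 0.5 > 0.25, so result = 0.25
  (~((~z \/ z) -> z) /\ (y -> x)) = min(1, 0.25) = 0.25
  (((~x \/ (x -> z)) \/ x) \/ (~((~z \/ z) -> z) /\ (y -> x))) = max(0.25, 0.25) = 0.25
Checking all 125 assignments confirms none give a value below 0.25.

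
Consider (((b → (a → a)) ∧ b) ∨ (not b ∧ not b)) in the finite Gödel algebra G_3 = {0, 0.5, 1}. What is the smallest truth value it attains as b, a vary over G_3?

The minimum is attained at b = 0.5, a = 0:
  (a → a): 0 ≤ 0, so result = 1
  (b → (a → a)): 0.5 ≤ 1, so result = 1
  ((b → (a → a)) ∧ b) = min(1, 0.5) = 0.5
  not b: Gödel ¬ of 0.5 = 0 (operand ≠ 0)
  not b: Gödel ¬ of 0.5 = 0 (operand ≠ 0)
  (not b ∧ not b) = min(0, 0) = 0
  (((b → (a → a)) ∧ b) ∨ (not b ∧ not b)) = max(0.5, 0) = 0.5
Checking all 9 assignments confirms none give a value below 0.50.

0.50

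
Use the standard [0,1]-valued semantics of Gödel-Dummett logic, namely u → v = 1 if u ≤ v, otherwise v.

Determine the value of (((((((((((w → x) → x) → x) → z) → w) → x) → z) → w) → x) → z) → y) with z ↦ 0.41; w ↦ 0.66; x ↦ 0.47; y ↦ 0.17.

0.17

(w → x): 0.66 > 0.47, so result = 0.47
((w → x) → x): 0.47 ≤ 0.47, so result = 1
(((w → x) → x) → x): 1 > 0.47, so result = 0.47
((((w → x) → x) → x) → z): 0.47 > 0.41, so result = 0.41
(((((w → x) → x) → x) → z) → w): 0.41 ≤ 0.66, so result = 1
((((((w → x) → x) → x) → z) → w) → x): 1 > 0.47, so result = 0.47
(((((((w → x) → x) → x) → z) → w) → x) → z): 0.47 > 0.41, so result = 0.41
((((((((w → x) → x) → x) → z) → w) → x) → z) → w): 0.41 ≤ 0.66, so result = 1
(((((((((w → x) → x) → x) → z) → w) → x) → z) → w) → x): 1 > 0.47, so result = 0.47
((((((((((w → x) → x) → x) → z) → w) → x) → z) → w) → x) → z): 0.47 > 0.41, so result = 0.41
(((((((((((w → x) → x) → x) → z) → w) → x) → z) → w) → x) → z) → y): 0.41 > 0.17, so result = 0.17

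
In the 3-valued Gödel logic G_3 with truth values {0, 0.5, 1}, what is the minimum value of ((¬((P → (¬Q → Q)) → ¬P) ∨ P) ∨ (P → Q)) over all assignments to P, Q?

The minimum is attained at P = 0.5, Q = 0:
  ¬Q: Gödel ¬ of 0 = 1 (operand is 0)
  (¬Q → Q): 1 > 0, so result = 0
  (P → (¬Q → Q)): 0.5 > 0, so result = 0
  ¬P: Gödel ¬ of 0.5 = 0 (operand ≠ 0)
  ((P → (¬Q → Q)) → ¬P): 0 ≤ 0, so result = 1
  ¬((P → (¬Q → Q)) → ¬P): Gödel ¬ of 1 = 0 (operand ≠ 0)
  (¬((P → (¬Q → Q)) → ¬P) ∨ P) = max(0, 0.5) = 0.5
  (P → Q): 0.5 > 0, so result = 0
  ((¬((P → (¬Q → Q)) → ¬P) ∨ P) ∨ (P → Q)) = max(0.5, 0) = 0.5
Checking all 9 assignments confirms none give a value below 0.50.

0.50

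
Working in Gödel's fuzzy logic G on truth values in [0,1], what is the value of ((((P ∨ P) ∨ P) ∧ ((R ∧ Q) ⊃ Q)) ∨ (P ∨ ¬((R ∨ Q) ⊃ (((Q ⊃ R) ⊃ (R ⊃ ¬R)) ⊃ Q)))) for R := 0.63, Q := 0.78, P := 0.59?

0.59

(P ∨ P) = max(0.59, 0.59) = 0.59
((P ∨ P) ∨ P) = max(0.59, 0.59) = 0.59
(R ∧ Q) = min(0.63, 0.78) = 0.63
((R ∧ Q) ⊃ Q): 0.63 ≤ 0.78, so result = 1
(((P ∨ P) ∨ P) ∧ ((R ∧ Q) ⊃ Q)) = min(0.59, 1) = 0.59
(R ∨ Q) = max(0.63, 0.78) = 0.78
(Q ⊃ R): 0.78 > 0.63, so result = 0.63
¬R: Gödel ¬ of 0.63 = 0 (operand ≠ 0)
(R ⊃ ¬R): 0.63 > 0, so result = 0
((Q ⊃ R) ⊃ (R ⊃ ¬R)): 0.63 > 0, so result = 0
(((Q ⊃ R) ⊃ (R ⊃ ¬R)) ⊃ Q): 0 ≤ 0.78, so result = 1
((R ∨ Q) ⊃ (((Q ⊃ R) ⊃ (R ⊃ ¬R)) ⊃ Q)): 0.78 ≤ 1, so result = 1
¬((R ∨ Q) ⊃ (((Q ⊃ R) ⊃ (R ⊃ ¬R)) ⊃ Q)): Gödel ¬ of 1 = 0 (operand ≠ 0)
(P ∨ ¬((R ∨ Q) ⊃ (((Q ⊃ R) ⊃ (R ⊃ ¬R)) ⊃ Q))) = max(0.59, 0) = 0.59
((((P ∨ P) ∨ P) ∧ ((R ∧ Q) ⊃ Q)) ∨ (P ∨ ¬((R ∨ Q) ⊃ (((Q ⊃ R) ⊃ (R ⊃ ¬R)) ⊃ Q)))) = max(0.59, 0.59) = 0.59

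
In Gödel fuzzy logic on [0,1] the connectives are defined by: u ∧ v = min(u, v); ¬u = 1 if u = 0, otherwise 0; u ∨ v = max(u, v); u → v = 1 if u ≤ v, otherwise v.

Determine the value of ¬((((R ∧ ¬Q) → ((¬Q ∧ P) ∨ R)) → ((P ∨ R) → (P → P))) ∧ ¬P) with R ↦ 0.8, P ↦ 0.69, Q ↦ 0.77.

¬Q: Gödel ¬ of 0.77 = 0 (operand ≠ 0)
(R ∧ ¬Q) = min(0.8, 0) = 0
¬Q: Gödel ¬ of 0.77 = 0 (operand ≠ 0)
(¬Q ∧ P) = min(0, 0.69) = 0
((¬Q ∧ P) ∨ R) = max(0, 0.8) = 0.8
((R ∧ ¬Q) → ((¬Q ∧ P) ∨ R)): 0 ≤ 0.8, so result = 1
(P ∨ R) = max(0.69, 0.8) = 0.8
(P → P): 0.69 ≤ 0.69, so result = 1
((P ∨ R) → (P → P)): 0.8 ≤ 1, so result = 1
(((R ∧ ¬Q) → ((¬Q ∧ P) ∨ R)) → ((P ∨ R) → (P → P))): 1 ≤ 1, so result = 1
¬P: Gödel ¬ of 0.69 = 0 (operand ≠ 0)
((((R ∧ ¬Q) → ((¬Q ∧ P) ∨ R)) → ((P ∨ R) → (P → P))) ∧ ¬P) = min(1, 0) = 0
¬((((R ∧ ¬Q) → ((¬Q ∧ P) ∨ R)) → ((P ∨ R) → (P → P))) ∧ ¬P): Gödel ¬ of 0 = 1 (operand is 0)

1.00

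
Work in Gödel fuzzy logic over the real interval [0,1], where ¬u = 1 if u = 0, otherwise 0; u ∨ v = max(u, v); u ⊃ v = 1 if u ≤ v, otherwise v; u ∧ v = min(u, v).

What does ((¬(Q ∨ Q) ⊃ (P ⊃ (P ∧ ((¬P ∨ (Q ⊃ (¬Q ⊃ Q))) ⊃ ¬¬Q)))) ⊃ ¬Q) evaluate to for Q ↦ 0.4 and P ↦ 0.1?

(Q ∨ Q) = max(0.4, 0.4) = 0.4
¬(Q ∨ Q): Gödel ¬ of 0.4 = 0 (operand ≠ 0)
¬P: Gödel ¬ of 0.1 = 0 (operand ≠ 0)
¬Q: Gödel ¬ of 0.4 = 0 (operand ≠ 0)
(¬Q ⊃ Q): 0 ≤ 0.4, so result = 1
(Q ⊃ (¬Q ⊃ Q)): 0.4 ≤ 1, so result = 1
(¬P ∨ (Q ⊃ (¬Q ⊃ Q))) = max(0, 1) = 1
¬Q: Gödel ¬ of 0.4 = 0 (operand ≠ 0)
¬¬Q: Gödel ¬ of 0 = 1 (operand is 0)
((¬P ∨ (Q ⊃ (¬Q ⊃ Q))) ⊃ ¬¬Q): 1 ≤ 1, so result = 1
(P ∧ ((¬P ∨ (Q ⊃ (¬Q ⊃ Q))) ⊃ ¬¬Q)) = min(0.1, 1) = 0.1
(P ⊃ (P ∧ ((¬P ∨ (Q ⊃ (¬Q ⊃ Q))) ⊃ ¬¬Q))): 0.1 ≤ 0.1, so result = 1
(¬(Q ∨ Q) ⊃ (P ⊃ (P ∧ ((¬P ∨ (Q ⊃ (¬Q ⊃ Q))) ⊃ ¬¬Q)))): 0 ≤ 1, so result = 1
¬Q: Gödel ¬ of 0.4 = 0 (operand ≠ 0)
((¬(Q ∨ Q) ⊃ (P ⊃ (P ∧ ((¬P ∨ (Q ⊃ (¬Q ⊃ Q))) ⊃ ¬¬Q)))) ⊃ ¬Q): 1 > 0, so result = 0

0.00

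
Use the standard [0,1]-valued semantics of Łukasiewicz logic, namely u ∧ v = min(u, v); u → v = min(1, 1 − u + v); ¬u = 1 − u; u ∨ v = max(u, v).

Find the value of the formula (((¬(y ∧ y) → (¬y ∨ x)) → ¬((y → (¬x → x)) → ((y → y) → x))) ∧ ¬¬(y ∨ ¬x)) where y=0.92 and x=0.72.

(y ∧ y) = min(0.92, 0.92) = 0.92
¬(y ∧ y): Łukasiewicz ¬ gives 1 − 0.92 = 0.08
¬y: Łukasiewicz ¬ gives 1 − 0.92 = 0.08
(¬y ∨ x) = max(0.08, 0.72) = 0.72
(¬(y ∧ y) → (¬y ∨ x)): min(1, 1 − 0.08 + 0.72) = 1
¬x: Łukasiewicz ¬ gives 1 − 0.72 = 0.28
(¬x → x): min(1, 1 − 0.28 + 0.72) = 1
(y → (¬x → x)): min(1, 1 − 0.92 + 1) = 1
(y → y): min(1, 1 − 0.92 + 0.92) = 1
((y → y) → x): min(1, 1 − 1 + 0.72) = 0.72
((y → (¬x → x)) → ((y → y) → x)): min(1, 1 − 1 + 0.72) = 0.72
¬((y → (¬x → x)) → ((y → y) → x)): Łukasiewicz ¬ gives 1 − 0.72 = 0.28
((¬(y ∧ y) → (¬y ∨ x)) → ¬((y → (¬x → x)) → ((y → y) → x))): min(1, 1 − 1 + 0.28) = 0.28
¬x: Łukasiewicz ¬ gives 1 − 0.72 = 0.28
(y ∨ ¬x) = max(0.92, 0.28) = 0.92
¬(y ∨ ¬x): Łukasiewicz ¬ gives 1 − 0.92 = 0.08
¬¬(y ∨ ¬x): Łukasiewicz ¬ gives 1 − 0.08 = 0.92
(((¬(y ∧ y) → (¬y ∨ x)) → ¬((y → (¬x → x)) → ((y → y) → x))) ∧ ¬¬(y ∨ ¬x)) = min(0.28, 0.92) = 0.28

0.28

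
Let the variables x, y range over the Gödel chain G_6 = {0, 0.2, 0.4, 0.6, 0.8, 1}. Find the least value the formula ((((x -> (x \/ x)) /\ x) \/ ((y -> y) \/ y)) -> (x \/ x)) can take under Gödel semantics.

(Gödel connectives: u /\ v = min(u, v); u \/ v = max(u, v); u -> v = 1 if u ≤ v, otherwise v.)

The minimum is attained at x = 0, y = 0:
  (x \/ x) = max(0, 0) = 0
  (x -> (x \/ x)): 0 ≤ 0, so result = 1
  ((x -> (x \/ x)) /\ x) = min(1, 0) = 0
  (y -> y): 0 ≤ 0, so result = 1
  ((y -> y) \/ y) = max(1, 0) = 1
  (((x -> (x \/ x)) /\ x) \/ ((y -> y) \/ y)) = max(0, 1) = 1
  (x \/ x) = max(0, 0) = 0
  ((((x -> (x \/ x)) /\ x) \/ ((y -> y) \/ y)) -> (x \/ x)): 1 > 0, so result = 0
Checking all 36 assignments confirms none give a value below 0.00.

0.00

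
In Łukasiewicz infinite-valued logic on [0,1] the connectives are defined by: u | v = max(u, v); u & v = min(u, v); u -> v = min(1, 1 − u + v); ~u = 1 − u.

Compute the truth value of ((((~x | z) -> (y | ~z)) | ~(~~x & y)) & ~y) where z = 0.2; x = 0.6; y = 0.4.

~x: Łukasiewicz ¬ gives 1 − 0.6 = 0.4
(~x | z) = max(0.4, 0.2) = 0.4
~z: Łukasiewicz ¬ gives 1 − 0.2 = 0.8
(y | ~z) = max(0.4, 0.8) = 0.8
((~x | z) -> (y | ~z)): min(1, 1 − 0.4 + 0.8) = 1
~x: Łukasiewicz ¬ gives 1 − 0.6 = 0.4
~~x: Łukasiewicz ¬ gives 1 − 0.4 = 0.6
(~~x & y) = min(0.6, 0.4) = 0.4
~(~~x & y): Łukasiewicz ¬ gives 1 − 0.4 = 0.6
(((~x | z) -> (y | ~z)) | ~(~~x & y)) = max(1, 0.6) = 1
~y: Łukasiewicz ¬ gives 1 − 0.4 = 0.6
((((~x | z) -> (y | ~z)) | ~(~~x & y)) & ~y) = min(1, 0.6) = 0.6

0.60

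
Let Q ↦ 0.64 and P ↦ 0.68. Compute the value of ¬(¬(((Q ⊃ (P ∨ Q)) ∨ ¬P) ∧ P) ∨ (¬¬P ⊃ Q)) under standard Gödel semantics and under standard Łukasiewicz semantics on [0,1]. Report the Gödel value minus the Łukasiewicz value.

-0.04

Gödel evaluation:
  (P ∨ Q) = max(0.68, 0.64) = 0.68
  (Q ⊃ (P ∨ Q)): 0.64 ≤ 0.68, so result = 1
  ¬P: Gödel ¬ of 0.68 = 0 (operand ≠ 0)
  ((Q ⊃ (P ∨ Q)) ∨ ¬P) = max(1, 0) = 1
  (((Q ⊃ (P ∨ Q)) ∨ ¬P) ∧ P) = min(1, 0.68) = 0.68
  ¬(((Q ⊃ (P ∨ Q)) ∨ ¬P) ∧ P): Gödel ¬ of 0.68 = 0 (operand ≠ 0)
  ¬P: Gödel ¬ of 0.68 = 0 (operand ≠ 0)
  ¬¬P: Gödel ¬ of 0 = 1 (operand is 0)
  (¬¬P ⊃ Q): 1 > 0.64, so result = 0.64
  (¬(((Q ⊃ (P ∨ Q)) ∨ ¬P) ∧ P) ∨ (¬¬P ⊃ Q)) = max(0, 0.64) = 0.64
  ¬(¬(((Q ⊃ (P ∨ Q)) ∨ ¬P) ∧ P) ∨ (¬¬P ⊃ Q)): Gödel ¬ of 0.64 = 0 (operand ≠ 0)
  Gödel value = 0
Łukasiewicz evaluation:
  (P ∨ Q) = max(0.68, 0.64) = 0.68
  (Q ⊃ (P ∨ Q)): min(1, 1 − 0.64 + 0.68) = 1
  ¬P: Łukasiewicz ¬ gives 1 − 0.68 = 0.32
  ((Q ⊃ (P ∨ Q)) ∨ ¬P) = max(1, 0.32) = 1
  (((Q ⊃ (P ∨ Q)) ∨ ¬P) ∧ P) = min(1, 0.68) = 0.68
  ¬(((Q ⊃ (P ∨ Q)) ∨ ¬P) ∧ P): Łukasiewicz ¬ gives 1 − 0.68 = 0.32
  ¬P: Łukasiewicz ¬ gives 1 − 0.68 = 0.32
  ¬¬P: Łukasiewicz ¬ gives 1 − 0.32 = 0.68
  (¬¬P ⊃ Q): min(1, 1 − 0.68 + 0.64) = 0.96
  (¬(((Q ⊃ (P ∨ Q)) ∨ ¬P) ∧ P) ∨ (¬¬P ⊃ Q)) = max(0.32, 0.96) = 0.96
  ¬(¬(((Q ⊃ (P ∨ Q)) ∨ ¬P) ∧ P) ∨ (¬¬P ⊃ Q)): Łukasiewicz ¬ gives 1 − 0.96 = 0.04
  Łukasiewicz value = 0.04
Difference: 0 − 0.04 = -0.04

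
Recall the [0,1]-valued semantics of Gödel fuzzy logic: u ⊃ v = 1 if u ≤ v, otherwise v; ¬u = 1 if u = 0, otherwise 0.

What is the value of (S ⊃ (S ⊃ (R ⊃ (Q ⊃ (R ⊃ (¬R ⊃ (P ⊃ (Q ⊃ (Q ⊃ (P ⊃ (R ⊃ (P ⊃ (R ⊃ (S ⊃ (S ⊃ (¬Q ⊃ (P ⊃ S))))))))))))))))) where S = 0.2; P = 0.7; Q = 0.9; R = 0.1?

1.00

¬R: Gödel ¬ of 0.1 = 0 (operand ≠ 0)
¬Q: Gödel ¬ of 0.9 = 0 (operand ≠ 0)
(P ⊃ S): 0.7 > 0.2, so result = 0.2
(¬Q ⊃ (P ⊃ S)): 0 ≤ 0.2, so result = 1
(S ⊃ (¬Q ⊃ (P ⊃ S))): 0.2 ≤ 1, so result = 1
(S ⊃ (S ⊃ (¬Q ⊃ (P ⊃ S)))): 0.2 ≤ 1, so result = 1
(R ⊃ (S ⊃ (S ⊃ (¬Q ⊃ (P ⊃ S))))): 0.1 ≤ 1, so result = 1
(P ⊃ (R ⊃ (S ⊃ (S ⊃ (¬Q ⊃ (P ⊃ S)))))): 0.7 ≤ 1, so result = 1
(R ⊃ (P ⊃ (R ⊃ (S ⊃ (S ⊃ (¬Q ⊃ (P ⊃ S))))))): 0.1 ≤ 1, so result = 1
(P ⊃ (R ⊃ (P ⊃ (R ⊃ (S ⊃ (S ⊃ (¬Q ⊃ (P ⊃ S)))))))): 0.7 ≤ 1, so result = 1
(Q ⊃ (P ⊃ (R ⊃ (P ⊃ (R ⊃ (S ⊃ (S ⊃ (¬Q ⊃ (P ⊃ S))))))))): 0.9 ≤ 1, so result = 1
(Q ⊃ (Q ⊃ (P ⊃ (R ⊃ (P ⊃ (R ⊃ (S ⊃ (S ⊃ (¬Q ⊃ (P ⊃ S)))))))))): 0.9 ≤ 1, so result = 1
(P ⊃ (Q ⊃ (Q ⊃ (P ⊃ (R ⊃ (P ⊃ (R ⊃ (S ⊃ (S ⊃ (¬Q ⊃ (P ⊃ S))))))))))): 0.7 ≤ 1, so result = 1
(¬R ⊃ (P ⊃ (Q ⊃ (Q ⊃ (P ⊃ (R ⊃ (P ⊃ (R ⊃ (S ⊃ (S ⊃ (¬Q ⊃ (P ⊃ S)))))))))))): 0 ≤ 1, so result = 1
(R ⊃ (¬R ⊃ (P ⊃ (Q ⊃ (Q ⊃ (P ⊃ (R ⊃ (P ⊃ (R ⊃ (S ⊃ (S ⊃ (¬Q ⊃ (P ⊃ S))))))))))))): 0.1 ≤ 1, so result = 1
(Q ⊃ (R ⊃ (¬R ⊃ (P ⊃ (Q ⊃ (Q ⊃ (P ⊃ (R ⊃ (P ⊃ (R ⊃ (S ⊃ (S ⊃ (¬Q ⊃ (P ⊃ S)))))))))))))): 0.9 ≤ 1, so result = 1
(R ⊃ (Q ⊃ (R ⊃ (¬R ⊃ (P ⊃ (Q ⊃ (Q ⊃ (P ⊃ (R ⊃ (P ⊃ (R ⊃ (S ⊃ (S ⊃ (¬Q ⊃ (P ⊃ S))))))))))))))): 0.1 ≤ 1, so result = 1
(S ⊃ (R ⊃ (Q ⊃ (R ⊃ (¬R ⊃ (P ⊃ (Q ⊃ (Q ⊃ (P ⊃ (R ⊃ (P ⊃ (R ⊃ (S ⊃ (S ⊃ (¬Q ⊃ (P ⊃ S)))))))))))))))): 0.2 ≤ 1, so result = 1
(S ⊃ (S ⊃ (R ⊃ (Q ⊃ (R ⊃ (¬R ⊃ (P ⊃ (Q ⊃ (Q ⊃ (P ⊃ (R ⊃ (P ⊃ (R ⊃ (S ⊃ (S ⊃ (¬Q ⊃ (P ⊃ S))))))))))))))))): 0.2 ≤ 1, so result = 1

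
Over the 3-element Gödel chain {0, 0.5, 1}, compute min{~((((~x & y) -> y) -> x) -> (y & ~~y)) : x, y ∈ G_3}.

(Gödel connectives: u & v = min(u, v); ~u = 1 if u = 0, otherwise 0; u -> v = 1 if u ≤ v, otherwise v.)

The minimum is attained at x = 0, y = 0:
  ~x: Gödel ¬ of 0 = 1 (operand is 0)
  (~x & y) = min(1, 0) = 0
  ((~x & y) -> y): 0 ≤ 0, so result = 1
  (((~x & y) -> y) -> x): 1 > 0, so result = 0
  ~y: Gödel ¬ of 0 = 1 (operand is 0)
  ~~y: Gödel ¬ of 1 = 0 (operand ≠ 0)
  (y & ~~y) = min(0, 0) = 0
  ((((~x & y) -> y) -> x) -> (y & ~~y)): 0 ≤ 0, so result = 1
  ~((((~x & y) -> y) -> x) -> (y & ~~y)): Gödel ¬ of 1 = 0 (operand ≠ 0)
Checking all 9 assignments confirms none give a value below 0.00.

0.00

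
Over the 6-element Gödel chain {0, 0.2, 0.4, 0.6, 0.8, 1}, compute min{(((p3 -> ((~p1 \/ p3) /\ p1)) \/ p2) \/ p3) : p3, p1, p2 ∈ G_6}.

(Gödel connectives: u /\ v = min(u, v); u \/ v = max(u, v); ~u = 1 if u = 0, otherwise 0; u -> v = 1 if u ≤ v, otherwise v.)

0.20

The minimum is attained at p3 = 0.2, p1 = 0, p2 = 0:
  ~p1: Gödel ¬ of 0 = 1 (operand is 0)
  (~p1 \/ p3) = max(1, 0.2) = 1
  ((~p1 \/ p3) /\ p1) = min(1, 0) = 0
  (p3 -> ((~p1 \/ p3) /\ p1)): 0.2 > 0, so result = 0
  ((p3 -> ((~p1 \/ p3) /\ p1)) \/ p2) = max(0, 0) = 0
  (((p3 -> ((~p1 \/ p3) /\ p1)) \/ p2) \/ p3) = max(0, 0.2) = 0.2
Checking all 216 assignments confirms none give a value below 0.20.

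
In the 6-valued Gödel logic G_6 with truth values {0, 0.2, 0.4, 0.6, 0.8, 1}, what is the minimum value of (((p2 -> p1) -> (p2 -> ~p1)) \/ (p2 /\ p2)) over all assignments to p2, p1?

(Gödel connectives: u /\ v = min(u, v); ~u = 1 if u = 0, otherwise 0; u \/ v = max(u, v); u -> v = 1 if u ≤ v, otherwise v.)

0.20

The minimum is attained at p2 = 0.2, p1 = 0.2:
  (p2 -> p1): 0.2 ≤ 0.2, so result = 1
  ~p1: Gödel ¬ of 0.2 = 0 (operand ≠ 0)
  (p2 -> ~p1): 0.2 > 0, so result = 0
  ((p2 -> p1) -> (p2 -> ~p1)): 1 > 0, so result = 0
  (p2 /\ p2) = min(0.2, 0.2) = 0.2
  (((p2 -> p1) -> (p2 -> ~p1)) \/ (p2 /\ p2)) = max(0, 0.2) = 0.2
Checking all 36 assignments confirms none give a value below 0.20.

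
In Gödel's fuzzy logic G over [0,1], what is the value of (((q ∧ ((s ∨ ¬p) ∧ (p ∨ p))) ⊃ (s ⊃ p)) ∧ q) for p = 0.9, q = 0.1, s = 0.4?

0.10

¬p: Gödel ¬ of 0.9 = 0 (operand ≠ 0)
(s ∨ ¬p) = max(0.4, 0) = 0.4
(p ∨ p) = max(0.9, 0.9) = 0.9
((s ∨ ¬p) ∧ (p ∨ p)) = min(0.4, 0.9) = 0.4
(q ∧ ((s ∨ ¬p) ∧ (p ∨ p))) = min(0.1, 0.4) = 0.1
(s ⊃ p): 0.4 ≤ 0.9, so result = 1
((q ∧ ((s ∨ ¬p) ∧ (p ∨ p))) ⊃ (s ⊃ p)): 0.1 ≤ 1, so result = 1
(((q ∧ ((s ∨ ¬p) ∧ (p ∨ p))) ⊃ (s ⊃ p)) ∧ q) = min(1, 0.1) = 0.1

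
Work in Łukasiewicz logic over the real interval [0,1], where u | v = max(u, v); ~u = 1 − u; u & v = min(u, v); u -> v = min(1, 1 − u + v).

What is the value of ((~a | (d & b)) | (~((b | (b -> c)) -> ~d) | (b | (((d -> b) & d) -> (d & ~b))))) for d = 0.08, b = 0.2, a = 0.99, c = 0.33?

1.00

~a: Łukasiewicz ¬ gives 1 − 0.99 = 0.01
(d & b) = min(0.08, 0.2) = 0.08
(~a | (d & b)) = max(0.01, 0.08) = 0.08
(b -> c): min(1, 1 − 0.2 + 0.33) = 1
(b | (b -> c)) = max(0.2, 1) = 1
~d: Łukasiewicz ¬ gives 1 − 0.08 = 0.92
((b | (b -> c)) -> ~d): min(1, 1 − 1 + 0.92) = 0.92
~((b | (b -> c)) -> ~d): Łukasiewicz ¬ gives 1 − 0.92 = 0.08
(d -> b): min(1, 1 − 0.08 + 0.2) = 1
((d -> b) & d) = min(1, 0.08) = 0.08
~b: Łukasiewicz ¬ gives 1 − 0.2 = 0.8
(d & ~b) = min(0.08, 0.8) = 0.08
(((d -> b) & d) -> (d & ~b)): min(1, 1 − 0.08 + 0.08) = 1
(b | (((d -> b) & d) -> (d & ~b))) = max(0.2, 1) = 1
(~((b | (b -> c)) -> ~d) | (b | (((d -> b) & d) -> (d & ~b)))) = max(0.08, 1) = 1
((~a | (d & b)) | (~((b | (b -> c)) -> ~d) | (b | (((d -> b) & d) -> (d & ~b))))) = max(0.08, 1) = 1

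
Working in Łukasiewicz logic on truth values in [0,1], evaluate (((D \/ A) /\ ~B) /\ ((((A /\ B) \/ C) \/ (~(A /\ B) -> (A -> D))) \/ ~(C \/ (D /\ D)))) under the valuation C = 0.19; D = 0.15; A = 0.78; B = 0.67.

(D \/ A) = max(0.15, 0.78) = 0.78
~B: Łukasiewicz ¬ gives 1 − 0.67 = 0.33
((D \/ A) /\ ~B) = min(0.78, 0.33) = 0.33
(A /\ B) = min(0.78, 0.67) = 0.67
((A /\ B) \/ C) = max(0.67, 0.19) = 0.67
(A /\ B) = min(0.78, 0.67) = 0.67
~(A /\ B): Łukasiewicz ¬ gives 1 − 0.67 = 0.33
(A -> D): min(1, 1 − 0.78 + 0.15) = 0.37
(~(A /\ B) -> (A -> D)): min(1, 1 − 0.33 + 0.37) = 1
(((A /\ B) \/ C) \/ (~(A /\ B) -> (A -> D))) = max(0.67, 1) = 1
(D /\ D) = min(0.15, 0.15) = 0.15
(C \/ (D /\ D)) = max(0.19, 0.15) = 0.19
~(C \/ (D /\ D)): Łukasiewicz ¬ gives 1 − 0.19 = 0.81
((((A /\ B) \/ C) \/ (~(A /\ B) -> (A -> D))) \/ ~(C \/ (D /\ D))) = max(1, 0.81) = 1
(((D \/ A) /\ ~B) /\ ((((A /\ B) \/ C) \/ (~(A /\ B) -> (A -> D))) \/ ~(C \/ (D /\ D)))) = min(0.33, 1) = 0.33

0.33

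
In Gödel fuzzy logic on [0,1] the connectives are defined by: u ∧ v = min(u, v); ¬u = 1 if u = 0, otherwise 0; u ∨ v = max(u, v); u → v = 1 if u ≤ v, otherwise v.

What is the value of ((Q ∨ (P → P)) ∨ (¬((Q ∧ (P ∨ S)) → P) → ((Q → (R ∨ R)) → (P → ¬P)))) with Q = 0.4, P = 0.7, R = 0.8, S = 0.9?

1.00

(P → P): 0.7 ≤ 0.7, so result = 1
(Q ∨ (P → P)) = max(0.4, 1) = 1
(P ∨ S) = max(0.7, 0.9) = 0.9
(Q ∧ (P ∨ S)) = min(0.4, 0.9) = 0.4
((Q ∧ (P ∨ S)) → P): 0.4 ≤ 0.7, so result = 1
¬((Q ∧ (P ∨ S)) → P): Gödel ¬ of 1 = 0 (operand ≠ 0)
(R ∨ R) = max(0.8, 0.8) = 0.8
(Q → (R ∨ R)): 0.4 ≤ 0.8, so result = 1
¬P: Gödel ¬ of 0.7 = 0 (operand ≠ 0)
(P → ¬P): 0.7 > 0, so result = 0
((Q → (R ∨ R)) → (P → ¬P)): 1 > 0, so result = 0
(¬((Q ∧ (P ∨ S)) → P) → ((Q → (R ∨ R)) → (P → ¬P))): 0 ≤ 0, so result = 1
((Q ∨ (P → P)) ∨ (¬((Q ∧ (P ∨ S)) → P) → ((Q → (R ∨ R)) → (P → ¬P)))) = max(1, 1) = 1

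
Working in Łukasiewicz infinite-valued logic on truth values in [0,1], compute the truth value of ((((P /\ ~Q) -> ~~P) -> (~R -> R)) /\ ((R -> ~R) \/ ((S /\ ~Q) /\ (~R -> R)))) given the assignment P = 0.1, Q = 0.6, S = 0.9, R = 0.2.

~Q: Łukasiewicz ¬ gives 1 − 0.6 = 0.4
(P /\ ~Q) = min(0.1, 0.4) = 0.1
~P: Łukasiewicz ¬ gives 1 − 0.1 = 0.9
~~P: Łukasiewicz ¬ gives 1 − 0.9 = 0.1
((P /\ ~Q) -> ~~P): min(1, 1 − 0.1 + 0.1) = 1
~R: Łukasiewicz ¬ gives 1 − 0.2 = 0.8
(~R -> R): min(1, 1 − 0.8 + 0.2) = 0.4
(((P /\ ~Q) -> ~~P) -> (~R -> R)): min(1, 1 − 1 + 0.4) = 0.4
~R: Łukasiewicz ¬ gives 1 − 0.2 = 0.8
(R -> ~R): min(1, 1 − 0.2 + 0.8) = 1
~Q: Łukasiewicz ¬ gives 1 − 0.6 = 0.4
(S /\ ~Q) = min(0.9, 0.4) = 0.4
~R: Łukasiewicz ¬ gives 1 − 0.2 = 0.8
(~R -> R): min(1, 1 − 0.8 + 0.2) = 0.4
((S /\ ~Q) /\ (~R -> R)) = min(0.4, 0.4) = 0.4
((R -> ~R) \/ ((S /\ ~Q) /\ (~R -> R))) = max(1, 0.4) = 1
((((P /\ ~Q) -> ~~P) -> (~R -> R)) /\ ((R -> ~R) \/ ((S /\ ~Q) /\ (~R -> R)))) = min(0.4, 1) = 0.4

0.40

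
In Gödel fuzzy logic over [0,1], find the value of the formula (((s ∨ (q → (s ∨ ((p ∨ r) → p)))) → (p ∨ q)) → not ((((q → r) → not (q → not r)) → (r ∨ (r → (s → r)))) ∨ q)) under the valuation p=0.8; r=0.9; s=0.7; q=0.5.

0.00

(p ∨ r) = max(0.8, 0.9) = 0.9
((p ∨ r) → p): 0.9 > 0.8, so result = 0.8
(s ∨ ((p ∨ r) → p)) = max(0.7, 0.8) = 0.8
(q → (s ∨ ((p ∨ r) → p))): 0.5 ≤ 0.8, so result = 1
(s ∨ (q → (s ∨ ((p ∨ r) → p)))) = max(0.7, 1) = 1
(p ∨ q) = max(0.8, 0.5) = 0.8
((s ∨ (q → (s ∨ ((p ∨ r) → p)))) → (p ∨ q)): 1 > 0.8, so result = 0.8
(q → r): 0.5 ≤ 0.9, so result = 1
not r: Gödel ¬ of 0.9 = 0 (operand ≠ 0)
(q → not r): 0.5 > 0, so result = 0
not (q → not r): Gödel ¬ of 0 = 1 (operand is 0)
((q → r) → not (q → not r)): 1 ≤ 1, so result = 1
(s → r): 0.7 ≤ 0.9, so result = 1
(r → (s → r)): 0.9 ≤ 1, so result = 1
(r ∨ (r → (s → r))) = max(0.9, 1) = 1
(((q → r) → not (q → not r)) → (r ∨ (r → (s → r)))): 1 ≤ 1, so result = 1
((((q → r) → not (q → not r)) → (r ∨ (r → (s → r)))) ∨ q) = max(1, 0.5) = 1
not ((((q → r) → not (q → not r)) → (r ∨ (r → (s → r)))) ∨ q): Gödel ¬ of 1 = 0 (operand ≠ 0)
(((s ∨ (q → (s ∨ ((p ∨ r) → p)))) → (p ∨ q)) → not ((((q → r) → not (q → not r)) → (r ∨ (r → (s → r)))) ∨ q)): 0.8 > 0, so result = 0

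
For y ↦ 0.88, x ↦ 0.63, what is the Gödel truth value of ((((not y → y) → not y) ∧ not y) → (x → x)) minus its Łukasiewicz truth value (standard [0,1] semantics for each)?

0.00

Gödel evaluation:
  not y: Gödel ¬ of 0.88 = 0 (operand ≠ 0)
  (not y → y): 0 ≤ 0.88, so result = 1
  not y: Gödel ¬ of 0.88 = 0 (operand ≠ 0)
  ((not y → y) → not y): 1 > 0, so result = 0
  not y: Gödel ¬ of 0.88 = 0 (operand ≠ 0)
  (((not y → y) → not y) ∧ not y) = min(0, 0) = 0
  (x → x): 0.63 ≤ 0.63, so result = 1
  ((((not y → y) → not y) ∧ not y) → (x → x)): 0 ≤ 1, so result = 1
  Gödel value = 1
Łukasiewicz evaluation:
  not y: Łukasiewicz ¬ gives 1 − 0.88 = 0.12
  (not y → y): min(1, 1 − 0.12 + 0.88) = 1
  not y: Łukasiewicz ¬ gives 1 − 0.88 = 0.12
  ((not y → y) → not y): min(1, 1 − 1 + 0.12) = 0.12
  not y: Łukasiewicz ¬ gives 1 − 0.88 = 0.12
  (((not y → y) → not y) ∧ not y) = min(0.12, 0.12) = 0.12
  (x → x): min(1, 1 − 0.63 + 0.63) = 1
  ((((not y → y) → not y) ∧ not y) → (x → x)): min(1, 1 − 0.12 + 1) = 1
  Łukasiewicz value = 1
Difference: 1 − 1 = 0.00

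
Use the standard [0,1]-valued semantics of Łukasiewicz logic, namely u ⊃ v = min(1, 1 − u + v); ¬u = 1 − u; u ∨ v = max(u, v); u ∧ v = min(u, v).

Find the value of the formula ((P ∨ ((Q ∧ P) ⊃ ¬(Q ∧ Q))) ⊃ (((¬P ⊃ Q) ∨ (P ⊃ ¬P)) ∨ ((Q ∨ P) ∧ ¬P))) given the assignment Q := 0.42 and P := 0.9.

1.00

(Q ∧ P) = min(0.42, 0.9) = 0.42
(Q ∧ Q) = min(0.42, 0.42) = 0.42
¬(Q ∧ Q): Łukasiewicz ¬ gives 1 − 0.42 = 0.58
((Q ∧ P) ⊃ ¬(Q ∧ Q)): min(1, 1 − 0.42 + 0.58) = 1
(P ∨ ((Q ∧ P) ⊃ ¬(Q ∧ Q))) = max(0.9, 1) = 1
¬P: Łukasiewicz ¬ gives 1 − 0.9 = 0.1
(¬P ⊃ Q): min(1, 1 − 0.1 + 0.42) = 1
¬P: Łukasiewicz ¬ gives 1 − 0.9 = 0.1
(P ⊃ ¬P): min(1, 1 − 0.9 + 0.1) = 0.2
((¬P ⊃ Q) ∨ (P ⊃ ¬P)) = max(1, 0.2) = 1
(Q ∨ P) = max(0.42, 0.9) = 0.9
¬P: Łukasiewicz ¬ gives 1 − 0.9 = 0.1
((Q ∨ P) ∧ ¬P) = min(0.9, 0.1) = 0.1
(((¬P ⊃ Q) ∨ (P ⊃ ¬P)) ∨ ((Q ∨ P) ∧ ¬P)) = max(1, 0.1) = 1
((P ∨ ((Q ∧ P) ⊃ ¬(Q ∧ Q))) ⊃ (((¬P ⊃ Q) ∨ (P ⊃ ¬P)) ∨ ((Q ∨ P) ∧ ¬P))): min(1, 1 − 1 + 1) = 1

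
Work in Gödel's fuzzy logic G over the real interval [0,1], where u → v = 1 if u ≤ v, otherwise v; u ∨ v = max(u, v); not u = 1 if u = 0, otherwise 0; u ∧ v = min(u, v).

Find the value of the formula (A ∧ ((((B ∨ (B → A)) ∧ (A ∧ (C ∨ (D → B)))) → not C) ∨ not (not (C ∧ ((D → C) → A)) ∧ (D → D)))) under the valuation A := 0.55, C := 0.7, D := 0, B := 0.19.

(B → A): 0.19 ≤ 0.55, so result = 1
(B ∨ (B → A)) = max(0.19, 1) = 1
(D → B): 0 ≤ 0.19, so result = 1
(C ∨ (D → B)) = max(0.7, 1) = 1
(A ∧ (C ∨ (D → B))) = min(0.55, 1) = 0.55
((B ∨ (B → A)) ∧ (A ∧ (C ∨ (D → B)))) = min(1, 0.55) = 0.55
not C: Gödel ¬ of 0.7 = 0 (operand ≠ 0)
(((B ∨ (B → A)) ∧ (A ∧ (C ∨ (D → B)))) → not C): 0.55 > 0, so result = 0
(D → C): 0 ≤ 0.7, so result = 1
((D → C) → A): 1 > 0.55, so result = 0.55
(C ∧ ((D → C) → A)) = min(0.7, 0.55) = 0.55
not (C ∧ ((D → C) → A)): Gödel ¬ of 0.55 = 0 (operand ≠ 0)
(D → D): 0 ≤ 0, so result = 1
(not (C ∧ ((D → C) → A)) ∧ (D → D)) = min(0, 1) = 0
not (not (C ∧ ((D → C) → A)) ∧ (D → D)): Gödel ¬ of 0 = 1 (operand is 0)
((((B ∨ (B → A)) ∧ (A ∧ (C ∨ (D → B)))) → not C) ∨ not (not (C ∧ ((D → C) → A)) ∧ (D → D))) = max(0, 1) = 1
(A ∧ ((((B ∨ (B → A)) ∧ (A ∧ (C ∨ (D → B)))) → not C) ∨ not (not (C ∧ ((D → C) → A)) ∧ (D → D)))) = min(0.55, 1) = 0.55

0.55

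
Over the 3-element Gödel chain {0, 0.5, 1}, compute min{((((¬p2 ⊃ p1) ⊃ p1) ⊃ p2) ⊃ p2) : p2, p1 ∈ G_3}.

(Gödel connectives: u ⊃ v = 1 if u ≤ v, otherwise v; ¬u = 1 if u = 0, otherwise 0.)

0.50

The minimum is attained at p2 = 0.5, p1 = 0:
  ¬p2: Gödel ¬ of 0.5 = 0 (operand ≠ 0)
  (¬p2 ⊃ p1): 0 ≤ 0, so result = 1
  ((¬p2 ⊃ p1) ⊃ p1): 1 > 0, so result = 0
  (((¬p2 ⊃ p1) ⊃ p1) ⊃ p2): 0 ≤ 0.5, so result = 1
  ((((¬p2 ⊃ p1) ⊃ p1) ⊃ p2) ⊃ p2): 1 > 0.5, so result = 0.5
Checking all 9 assignments confirms none give a value below 0.50.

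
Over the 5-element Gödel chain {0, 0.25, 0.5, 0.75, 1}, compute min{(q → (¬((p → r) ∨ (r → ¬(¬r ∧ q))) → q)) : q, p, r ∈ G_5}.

Every assignment gives 1. For instance at q = 0, p = 0, r = 0:
  (p → r): 0 ≤ 0, so result = 1
  ¬r: Gödel ¬ of 0 = 1 (operand is 0)
  (¬r ∧ q) = min(1, 0) = 0
  ¬(¬r ∧ q): Gödel ¬ of 0 = 1 (operand is 0)
  (r → ¬(¬r ∧ q)): 0 ≤ 1, so result = 1
  ((p → r) ∨ (r → ¬(¬r ∧ q))) = max(1, 1) = 1
  ¬((p → r) ∨ (r → ¬(¬r ∧ q))): Gödel ¬ of 1 = 0 (operand ≠ 0)
  (¬((p → r) ∨ (r → ¬(¬r ∧ q))) → q): 0 ≤ 0, so result = 1
  (q → (¬((p → r) ∨ (r → ¬(¬r ∧ q))) → q)): 0 ≤ 1, so result = 1
All 125 assignments give value 1 — the formula is a G_5-tautology.

1.00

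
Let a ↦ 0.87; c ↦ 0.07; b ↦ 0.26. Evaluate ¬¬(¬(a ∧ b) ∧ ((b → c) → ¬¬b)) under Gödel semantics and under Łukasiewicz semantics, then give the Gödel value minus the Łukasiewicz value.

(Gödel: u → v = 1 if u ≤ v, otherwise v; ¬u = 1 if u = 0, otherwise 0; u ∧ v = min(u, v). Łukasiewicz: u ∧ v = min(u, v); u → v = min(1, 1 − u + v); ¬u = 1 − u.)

-0.45

Gödel evaluation:
  (a ∧ b) = min(0.87, 0.26) = 0.26
  ¬(a ∧ b): Gödel ¬ of 0.26 = 0 (operand ≠ 0)
  (b → c): 0.26 > 0.07, so result = 0.07
  ¬b: Gödel ¬ of 0.26 = 0 (operand ≠ 0)
  ¬¬b: Gödel ¬ of 0 = 1 (operand is 0)
  ((b → c) → ¬¬b): 0.07 ≤ 1, so result = 1
  (¬(a ∧ b) ∧ ((b → c) → ¬¬b)) = min(0, 1) = 0
  ¬(¬(a ∧ b) ∧ ((b → c) → ¬¬b)): Gödel ¬ of 0 = 1 (operand is 0)
  ¬¬(¬(a ∧ b) ∧ ((b → c) → ¬¬b)): Gödel ¬ of 1 = 0 (operand ≠ 0)
  Gödel value = 0
Łukasiewicz evaluation:
  (a ∧ b) = min(0.87, 0.26) = 0.26
  ¬(a ∧ b): Łukasiewicz ¬ gives 1 − 0.26 = 0.74
  (b → c): min(1, 1 − 0.26 + 0.07) = 0.81
  ¬b: Łukasiewicz ¬ gives 1 − 0.26 = 0.74
  ¬¬b: Łukasiewicz ¬ gives 1 − 0.74 = 0.26
  ((b → c) → ¬¬b): min(1, 1 − 0.81 + 0.26) = 0.45
  (¬(a ∧ b) ∧ ((b → c) → ¬¬b)) = min(0.74, 0.45) = 0.45
  ¬(¬(a ∧ b) ∧ ((b → c) → ¬¬b)): Łukasiewicz ¬ gives 1 − 0.45 = 0.55
  ¬¬(¬(a ∧ b) ∧ ((b → c) → ¬¬b)): Łukasiewicz ¬ gives 1 − 0.55 = 0.45
  Łukasiewicz value = 0.45
Difference: 0 − 0.45 = -0.45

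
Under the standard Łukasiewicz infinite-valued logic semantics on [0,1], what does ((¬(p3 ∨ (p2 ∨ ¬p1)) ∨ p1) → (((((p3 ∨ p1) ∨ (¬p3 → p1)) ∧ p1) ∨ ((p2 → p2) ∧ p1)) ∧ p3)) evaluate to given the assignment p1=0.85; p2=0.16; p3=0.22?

0.37

¬p1: Łukasiewicz ¬ gives 1 − 0.85 = 0.15
(p2 ∨ ¬p1) = max(0.16, 0.15) = 0.16
(p3 ∨ (p2 ∨ ¬p1)) = max(0.22, 0.16) = 0.22
¬(p3 ∨ (p2 ∨ ¬p1)): Łukasiewicz ¬ gives 1 − 0.22 = 0.78
(¬(p3 ∨ (p2 ∨ ¬p1)) ∨ p1) = max(0.78, 0.85) = 0.85
(p3 ∨ p1) = max(0.22, 0.85) = 0.85
¬p3: Łukasiewicz ¬ gives 1 − 0.22 = 0.78
(¬p3 → p1): min(1, 1 − 0.78 + 0.85) = 1
((p3 ∨ p1) ∨ (¬p3 → p1)) = max(0.85, 1) = 1
(((p3 ∨ p1) ∨ (¬p3 → p1)) ∧ p1) = min(1, 0.85) = 0.85
(p2 → p2): min(1, 1 − 0.16 + 0.16) = 1
((p2 → p2) ∧ p1) = min(1, 0.85) = 0.85
((((p3 ∨ p1) ∨ (¬p3 → p1)) ∧ p1) ∨ ((p2 → p2) ∧ p1)) = max(0.85, 0.85) = 0.85
(((((p3 ∨ p1) ∨ (¬p3 → p1)) ∧ p1) ∨ ((p2 → p2) ∧ p1)) ∧ p3) = min(0.85, 0.22) = 0.22
((¬(p3 ∨ (p2 ∨ ¬p1)) ∨ p1) → (((((p3 ∨ p1) ∨ (¬p3 → p1)) ∧ p1) ∨ ((p2 → p2) ∧ p1)) ∧ p3)): min(1, 1 − 0.85 + 0.22) = 0.37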